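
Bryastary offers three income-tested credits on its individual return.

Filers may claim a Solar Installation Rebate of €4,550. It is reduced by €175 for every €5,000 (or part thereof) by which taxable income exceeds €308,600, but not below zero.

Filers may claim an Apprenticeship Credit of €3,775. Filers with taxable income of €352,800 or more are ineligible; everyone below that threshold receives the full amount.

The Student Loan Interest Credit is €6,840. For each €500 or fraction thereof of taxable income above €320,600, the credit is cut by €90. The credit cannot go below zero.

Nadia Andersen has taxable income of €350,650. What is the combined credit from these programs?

€8,100

Solar Installation Rebate: income exceeds €308,600 by €42,050, which is 9 full-or-partial €5,000 increments; reduction = 9 × €175 = €1,575, leaving €2,975.
Apprenticeship Credit: €350,650 is below the €352,800 cutoff, so the full €3,775 applies.
Student Loan Interest Credit: income exceeds €320,600 by €30,050, which is 61 full-or-partial €500 increments; reduction = 61 × €90 = €5,490, leaving €1,350.
Total: €2,975 + €3,775 + €1,350 = €8,100.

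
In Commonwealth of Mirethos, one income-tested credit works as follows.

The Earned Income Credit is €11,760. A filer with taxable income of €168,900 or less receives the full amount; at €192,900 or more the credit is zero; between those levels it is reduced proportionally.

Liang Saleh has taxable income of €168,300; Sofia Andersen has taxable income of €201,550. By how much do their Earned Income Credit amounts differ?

€11,760

Liang (€168,300): Earned Income Credit: €168,300 is at or below the €168,900 threshold, so the full €11,760 applies.
Sofia (€201,550): Earned Income Credit: €201,550 is at or above €192,900, so the credit is €0.
Difference: |€11,760 − €0| = €11,760.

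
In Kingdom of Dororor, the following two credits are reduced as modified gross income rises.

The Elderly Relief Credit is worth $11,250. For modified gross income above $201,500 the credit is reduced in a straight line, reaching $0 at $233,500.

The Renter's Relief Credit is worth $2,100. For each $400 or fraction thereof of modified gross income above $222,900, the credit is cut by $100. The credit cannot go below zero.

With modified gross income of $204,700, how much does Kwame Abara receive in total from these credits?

$12,225

Elderly Relief Credit: $204,700 is $3,200 into a $32,000 phase-out range, leaving 28,800/32,000 of the credit: $11,250 × 28,800/32,000 = $10,125.
Renter's Relief Credit: $204,700 is at or below the $222,900 threshold, so the full $2,100 applies.
Total: $10,125 + $2,100 = $12,225.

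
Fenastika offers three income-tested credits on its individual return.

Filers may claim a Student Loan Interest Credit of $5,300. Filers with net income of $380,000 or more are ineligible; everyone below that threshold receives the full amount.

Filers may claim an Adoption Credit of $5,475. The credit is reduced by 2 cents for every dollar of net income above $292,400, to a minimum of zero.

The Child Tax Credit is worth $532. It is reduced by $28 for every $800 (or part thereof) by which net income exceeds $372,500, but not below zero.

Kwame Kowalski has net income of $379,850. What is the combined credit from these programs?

Student Loan Interest Credit: $379,850 is below the $380,000 cutoff, so the full $5,300 applies.
Adoption Credit: 2% of the $87,450 excess over $292,400 is $1,749; credit = $5,475 − $1,749 = $3,726.
Child Tax Credit: income exceeds $372,500 by $7,350, which is 10 full-or-partial $800 increments; reduction = 10 × $28 = $280, leaving $252.
Total: $5,300 + $3,726 + $252 = $9,278.

$9,278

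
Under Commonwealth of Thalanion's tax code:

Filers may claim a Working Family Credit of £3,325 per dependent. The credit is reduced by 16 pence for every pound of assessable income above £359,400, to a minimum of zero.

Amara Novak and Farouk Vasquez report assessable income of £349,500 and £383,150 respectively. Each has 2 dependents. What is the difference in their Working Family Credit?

£3,800

Amara (£349,500): Working Family Credit: base = 2 × £3,325 = £6,650. £349,500 is at or below the £359,400 threshold, so the full £6,650 applies.
Farouk (£383,150): Working Family Credit: base = 2 × £3,325 = £6,650. 16% of the £23,750 excess over £359,400 is £3,800; credit = £6,650 − £3,800 = £2,850.
Difference: |£6,650 − £2,850| = £3,800.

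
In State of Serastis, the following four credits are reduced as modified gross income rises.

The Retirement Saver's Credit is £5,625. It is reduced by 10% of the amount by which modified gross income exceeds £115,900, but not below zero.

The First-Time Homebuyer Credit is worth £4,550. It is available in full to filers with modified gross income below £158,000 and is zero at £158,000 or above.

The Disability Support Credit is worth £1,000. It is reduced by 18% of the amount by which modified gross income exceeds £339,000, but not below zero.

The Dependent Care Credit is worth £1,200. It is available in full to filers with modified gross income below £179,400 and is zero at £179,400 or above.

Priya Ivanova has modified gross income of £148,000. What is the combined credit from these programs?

£9,165

Retirement Saver's Credit: 10% of the £32,100 excess over £115,900 is £3,210; credit = £5,625 − £3,210 = £2,415.
First-Time Homebuyer Credit: £148,000 is below the £158,000 cutoff, so the full £4,550 applies.
Disability Support Credit: £148,000 is at or below the £339,000 threshold, so the full £1,000 applies.
Dependent Care Credit: £148,000 is below the £179,400 cutoff, so the full £1,200 applies.
Total: £2,415 + £4,550 + £1,000 + £1,200 = £9,165.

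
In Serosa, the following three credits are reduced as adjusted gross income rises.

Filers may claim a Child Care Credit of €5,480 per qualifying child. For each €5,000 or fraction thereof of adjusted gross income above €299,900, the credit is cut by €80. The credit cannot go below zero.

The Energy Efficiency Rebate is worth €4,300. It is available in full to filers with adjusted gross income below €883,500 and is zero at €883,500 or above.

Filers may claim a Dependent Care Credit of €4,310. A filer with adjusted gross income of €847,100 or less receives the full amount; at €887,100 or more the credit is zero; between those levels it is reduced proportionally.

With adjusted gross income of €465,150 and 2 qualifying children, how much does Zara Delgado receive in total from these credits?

€16,850

Child Care Credit: base = 2 × €5,480 = €10,960. income exceeds €299,900 by €165,250, which is 34 full-or-partial €5,000 increments; reduction = 34 × €80 = €2,720, leaving €8,240.
Energy Efficiency Rebate: €465,150 is below the €883,500 cutoff, so the full €4,300 applies.
Dependent Care Credit: €465,150 is at or below the €847,100 threshold, so the full €4,310 applies.
Total: €8,240 + €4,300 + €4,310 = €16,850.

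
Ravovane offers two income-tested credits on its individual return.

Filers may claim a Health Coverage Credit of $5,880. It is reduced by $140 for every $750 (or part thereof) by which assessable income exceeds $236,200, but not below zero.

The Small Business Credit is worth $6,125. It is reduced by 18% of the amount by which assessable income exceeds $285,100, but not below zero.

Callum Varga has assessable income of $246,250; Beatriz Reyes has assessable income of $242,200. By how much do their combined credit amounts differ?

$840

Callum ($246,250): Health Coverage Credit: income exceeds $236,200 by $10,050, which is 14 full-or-partial $750 increments; reduction = 14 × $140 = $1,960, leaving $3,920. Small Business Credit: $246,250 is at or below the $285,100 threshold, so the full $6,125 applies. total $3,920 + $6,125 = $10,045
Beatriz ($242,200): Health Coverage Credit: income exceeds $236,200 by $6,000, which is 8 full-or-partial $750 increments; reduction = 8 × $140 = $1,120, leaving $4,760. Small Business Credit: $242,200 is at or below the $285,100 threshold, so the full $6,125 applies. total $4,760 + $6,125 = $10,885
Difference: |$10,045 − $10,885| = $840.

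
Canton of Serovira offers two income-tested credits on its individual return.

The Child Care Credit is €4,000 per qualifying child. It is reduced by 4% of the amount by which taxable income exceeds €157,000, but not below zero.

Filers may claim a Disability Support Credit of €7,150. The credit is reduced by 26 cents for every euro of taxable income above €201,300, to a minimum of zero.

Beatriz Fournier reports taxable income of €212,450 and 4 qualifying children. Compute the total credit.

€18,033

Child Care Credit: base = 4 × €4,000 = €16,000. 4% of the €55,450 excess over €157,000 is €2,218; credit = €16,000 − €2,218 = €13,782.
Disability Support Credit: 26% of the €11,150 excess over €201,300 is €2,899; credit = €7,150 − €2,899 = €4,251.
Total: €13,782 + €4,251 = €18,033.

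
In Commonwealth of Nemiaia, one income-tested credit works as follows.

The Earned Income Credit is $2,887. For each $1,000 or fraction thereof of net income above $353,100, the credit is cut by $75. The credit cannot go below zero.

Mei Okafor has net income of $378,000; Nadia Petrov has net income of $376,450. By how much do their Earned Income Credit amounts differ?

$75

Mei ($378,000): Earned Income Credit: income exceeds $353,100 by $24,900, which is 25 full-or-partial $1,000 increments; reduction = 25 × $75 = $1,875, leaving $1,012.
Nadia ($376,450): Earned Income Credit: income exceeds $353,100 by $23,350, which is 24 full-or-partial $1,000 increments; reduction = 24 × $75 = $1,800, leaving $1,087.
Difference: |$1,012 − $1,087| = $75.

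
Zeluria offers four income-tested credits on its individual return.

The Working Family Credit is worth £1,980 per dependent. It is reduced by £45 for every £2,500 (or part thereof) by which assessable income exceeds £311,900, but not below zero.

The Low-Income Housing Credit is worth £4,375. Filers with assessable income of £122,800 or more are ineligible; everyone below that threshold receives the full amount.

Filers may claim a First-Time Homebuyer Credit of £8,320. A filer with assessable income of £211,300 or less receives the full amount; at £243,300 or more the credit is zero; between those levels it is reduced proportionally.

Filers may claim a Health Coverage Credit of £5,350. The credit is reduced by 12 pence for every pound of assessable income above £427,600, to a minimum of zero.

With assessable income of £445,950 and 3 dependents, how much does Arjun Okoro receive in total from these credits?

Working Family Credit: base = 3 × £1,980 = £5,940. income exceeds £311,900 by £134,050, which is 54 full-or-partial £2,500 increments; reduction = 54 × £45 = £2,430, leaving £3,510.
Low-Income Housing Credit: £445,950 meets or exceeds the £122,800 cutoff, so the credit is £0.
First-Time Homebuyer Credit: £445,950 is at or above £243,300, so the credit is £0.
Health Coverage Credit: 12% of the £18,350 excess over £427,600 is £2,202; credit = £5,350 − £2,202 = £3,148.
Total: £3,510 + £0 + £0 + £3,148 = £6,658.

£6,658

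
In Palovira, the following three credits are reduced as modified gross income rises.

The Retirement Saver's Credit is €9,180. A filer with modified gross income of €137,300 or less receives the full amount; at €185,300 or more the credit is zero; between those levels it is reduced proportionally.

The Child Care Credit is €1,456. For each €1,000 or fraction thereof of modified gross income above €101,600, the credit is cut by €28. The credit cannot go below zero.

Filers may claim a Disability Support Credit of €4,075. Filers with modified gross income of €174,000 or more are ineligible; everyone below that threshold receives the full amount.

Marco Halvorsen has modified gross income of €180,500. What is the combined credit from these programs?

Retirement Saver's Credit: €180,500 is €43,200 into a €48,000 phase-out range, leaving 4,800/48,000 of the credit: €9,180 × 4,800/48,000 = €918.
Child Care Credit: income exceeds €101,600 by €78,900 → 79 increments × €28 = €2,212 ≥ base, so the credit is €0.
Disability Support Credit: €180,500 meets or exceeds the €174,000 cutoff, so the credit is €0.
Total: €918 + €0 + €0 = €918.

€918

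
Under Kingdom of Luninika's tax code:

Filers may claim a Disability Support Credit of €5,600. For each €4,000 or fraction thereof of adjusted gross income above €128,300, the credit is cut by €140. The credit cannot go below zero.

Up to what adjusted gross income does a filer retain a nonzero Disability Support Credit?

After 39 increments the reduction is 39 × €140 = €5,460, leaving €140; one more increment wipes it out. Increment 39 ends at excess 39 × €4,000 = €156,000, so the highest qualifying income is €128,300 + €156,000 = €284,300.

€284,300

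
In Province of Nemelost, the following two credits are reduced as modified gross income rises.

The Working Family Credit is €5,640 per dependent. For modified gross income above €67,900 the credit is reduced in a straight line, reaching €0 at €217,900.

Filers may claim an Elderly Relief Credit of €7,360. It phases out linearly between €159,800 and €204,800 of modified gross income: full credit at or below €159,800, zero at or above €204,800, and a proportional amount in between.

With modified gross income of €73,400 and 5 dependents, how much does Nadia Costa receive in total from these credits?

Working Family Credit: base = 5 × €5,640 = €28,200. €73,400 is €5,500 into a €150,000 phase-out range, leaving 144,500/150,000 of the credit: €28,200 × 144,500/150,000 = €27,166.
Elderly Relief Credit: €73,400 is at or below the €159,800 threshold, so the full €7,360 applies.
Total: €27,166 + €7,360 = €34,526.

€34,526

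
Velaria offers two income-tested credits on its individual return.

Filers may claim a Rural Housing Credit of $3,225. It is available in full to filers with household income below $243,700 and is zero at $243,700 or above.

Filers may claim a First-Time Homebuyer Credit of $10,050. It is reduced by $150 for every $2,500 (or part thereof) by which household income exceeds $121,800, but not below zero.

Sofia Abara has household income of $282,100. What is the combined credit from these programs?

$300

Rural Housing Credit: $282,100 meets or exceeds the $243,700 cutoff, so the credit is $0.
First-Time Homebuyer Credit: income exceeds $121,800 by $160,300, which is 65 full-or-partial $2,500 increments; reduction = 65 × $150 = $9,750, leaving $300.
Total: $0 + $300 = $300.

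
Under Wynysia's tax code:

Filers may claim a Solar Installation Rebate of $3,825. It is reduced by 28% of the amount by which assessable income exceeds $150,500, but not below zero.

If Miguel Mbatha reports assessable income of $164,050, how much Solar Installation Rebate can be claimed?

Solar Installation Rebate: 28% of the $13,550 excess over $150,500 is $3,794; credit = $3,825 − $3,794 = $31.

$31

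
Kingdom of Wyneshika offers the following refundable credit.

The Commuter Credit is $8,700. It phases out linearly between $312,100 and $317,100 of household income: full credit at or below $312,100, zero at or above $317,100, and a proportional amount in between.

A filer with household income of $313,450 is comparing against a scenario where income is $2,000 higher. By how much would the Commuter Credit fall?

At $313,450 — $313,450 is $1,350 into a $5,000 phase-out range, leaving 3,650/5,000 of the credit: $8,700 × 3,650/5,000 = $6,351.
At $315,450 — $315,450 is $3,350 into a $5,000 phase-out range, leaving 1,650/5,000 of the credit: $8,700 × 1,650/5,000 = $2,871.
Lost: $6,351 − $2,871 = $3,480.

$3,480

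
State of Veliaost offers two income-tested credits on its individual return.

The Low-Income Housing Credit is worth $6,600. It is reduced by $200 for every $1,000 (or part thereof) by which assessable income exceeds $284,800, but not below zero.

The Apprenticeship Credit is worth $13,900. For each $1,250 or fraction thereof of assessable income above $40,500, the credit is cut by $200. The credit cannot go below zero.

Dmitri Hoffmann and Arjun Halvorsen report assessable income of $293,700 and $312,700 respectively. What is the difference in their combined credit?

Dmitri ($293,700): Low-Income Housing Credit: income exceeds $284,800 by $8,900, which is 9 full-or-partial $1,000 increments; reduction = 9 × $200 = $1,800, leaving $4,800. Apprenticeship Credit: income exceeds $40,500 by $253,200 → 203 increments × $200 = $40,600 ≥ base, so the credit is $0. total $4,800 + $0 = $4,800
Arjun ($312,700): Low-Income Housing Credit: income exceeds $284,800 by $27,900, which is 28 full-or-partial $1,000 increments; reduction = 28 × $200 = $5,600, leaving $1,000. Apprenticeship Credit: income exceeds $40,500 by $272,200 → 218 increments × $200 = $43,600 ≥ base, so the credit is $0. total $1,000 + $0 = $1,000
Difference: |$4,800 − $1,000| = $3,800.

$3,800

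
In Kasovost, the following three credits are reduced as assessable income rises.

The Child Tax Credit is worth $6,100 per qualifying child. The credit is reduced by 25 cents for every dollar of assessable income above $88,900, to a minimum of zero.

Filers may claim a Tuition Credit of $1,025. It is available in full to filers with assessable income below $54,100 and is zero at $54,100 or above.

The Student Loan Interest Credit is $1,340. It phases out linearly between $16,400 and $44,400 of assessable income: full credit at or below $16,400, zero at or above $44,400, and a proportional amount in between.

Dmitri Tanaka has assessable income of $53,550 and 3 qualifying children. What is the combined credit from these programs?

$19,325

Child Tax Credit: base = 3 × $6,100 = $18,300. $53,550 is at or below the $88,900 threshold, so the full $18,300 applies.
Tuition Credit: $53,550 is below the $54,100 cutoff, so the full $1,025 applies.
Student Loan Interest Credit: $53,550 is at or above $44,400, so the credit is $0.
Total: $18,300 + $1,025 + $0 = $19,325.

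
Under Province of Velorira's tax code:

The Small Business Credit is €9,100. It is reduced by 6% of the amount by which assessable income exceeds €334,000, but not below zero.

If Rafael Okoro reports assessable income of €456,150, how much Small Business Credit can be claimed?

€1,771

Small Business Credit: 6% of the €122,150 excess over €334,000 is €7,329; credit = €9,100 − €7,329 = €1,771.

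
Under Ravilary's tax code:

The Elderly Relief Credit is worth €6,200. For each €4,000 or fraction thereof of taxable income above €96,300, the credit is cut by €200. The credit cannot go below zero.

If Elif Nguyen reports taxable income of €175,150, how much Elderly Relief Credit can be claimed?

€2,200

Elderly Relief Credit: income exceeds €96,300 by €78,850, which is 20 full-or-partial €4,000 increments; reduction = 20 × €200 = €4,000, leaving €2,200.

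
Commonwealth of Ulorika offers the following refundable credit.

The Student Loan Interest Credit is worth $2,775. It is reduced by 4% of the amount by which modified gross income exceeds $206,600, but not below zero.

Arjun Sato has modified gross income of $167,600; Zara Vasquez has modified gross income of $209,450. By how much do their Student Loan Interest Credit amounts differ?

Arjun ($167,600): Student Loan Interest Credit: $167,600 is at or below the $206,600 threshold, so the full $2,775 applies.
Zara ($209,450): Student Loan Interest Credit: 4% of the $2,850 excess over $206,600 is $114; credit = $2,775 − $114 = $2,661.
Difference: |$2,775 − $2,661| = $114.

$114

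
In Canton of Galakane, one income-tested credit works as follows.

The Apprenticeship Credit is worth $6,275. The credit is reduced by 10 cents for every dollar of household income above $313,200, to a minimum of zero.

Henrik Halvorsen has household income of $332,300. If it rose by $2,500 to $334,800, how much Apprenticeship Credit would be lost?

$250

At $332,300 — 10% of the $19,100 excess over $313,200 is $1,910; credit = $6,275 − $1,910 = $4,365.
At $334,800 — 10% of the $21,600 excess over $313,200 is $2,160; credit = $6,275 − $2,160 = $4,115.
Lost: $4,365 − $4,115 = $250.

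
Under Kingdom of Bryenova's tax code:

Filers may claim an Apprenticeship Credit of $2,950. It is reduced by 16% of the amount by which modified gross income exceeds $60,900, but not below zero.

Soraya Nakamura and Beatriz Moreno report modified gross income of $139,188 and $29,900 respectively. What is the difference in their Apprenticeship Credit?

$2,950

Soraya ($139,188): Apprenticeship Credit: 16% of the $78,288 excess over $60,900 is $12,526.08 ≥ base, so the credit is $0.
Beatriz ($29,900): Apprenticeship Credit: $29,900 is at or below the $60,900 threshold, so the full $2,950 applies.
Difference: |$0 − $2,950| = $2,950.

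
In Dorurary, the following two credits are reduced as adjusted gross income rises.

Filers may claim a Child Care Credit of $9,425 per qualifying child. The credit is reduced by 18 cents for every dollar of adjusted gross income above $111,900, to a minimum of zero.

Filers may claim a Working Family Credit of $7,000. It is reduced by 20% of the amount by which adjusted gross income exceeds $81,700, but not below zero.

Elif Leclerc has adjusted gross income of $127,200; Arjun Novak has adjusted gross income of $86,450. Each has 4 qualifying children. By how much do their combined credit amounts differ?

Elif ($127,200): Child Care Credit: base = 4 × $9,425 = $37,700. 18% of the $15,300 excess over $111,900 is $2,754; credit = $37,700 − $2,754 = $34,946. Working Family Credit: 20% of the $45,500 excess over $81,700 is $9,100 ≥ base, so the credit is $0. total $34,946 + $0 = $34,946
Arjun ($86,450): Child Care Credit: base = 4 × $9,425 = $37,700. $86,450 is at or below the $111,900 threshold, so the full $37,700 applies. Working Family Credit: 20% of the $4,750 excess over $81,700 is $950; credit = $7,000 − $950 = $6,050. total $37,700 + $6,050 = $43,750
Difference: |$34,946 − $43,750| = $8,804.

$8,804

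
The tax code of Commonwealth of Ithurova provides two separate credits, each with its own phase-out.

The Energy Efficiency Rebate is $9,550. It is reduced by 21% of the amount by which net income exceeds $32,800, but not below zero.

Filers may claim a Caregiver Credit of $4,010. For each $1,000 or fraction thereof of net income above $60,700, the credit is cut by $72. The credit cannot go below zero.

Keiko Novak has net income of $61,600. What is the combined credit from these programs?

$7,440

Energy Efficiency Rebate: 21% of the $28,800 excess over $32,800 is $6,048; credit = $9,550 − $6,048 = $3,502.
Caregiver Credit: income exceeds $60,700 by $900, which is 1 full-or-partial $1,000 increment; reduction = 1 × $72 = $72, leaving $3,938.
Total: $3,502 + $3,938 = $7,440.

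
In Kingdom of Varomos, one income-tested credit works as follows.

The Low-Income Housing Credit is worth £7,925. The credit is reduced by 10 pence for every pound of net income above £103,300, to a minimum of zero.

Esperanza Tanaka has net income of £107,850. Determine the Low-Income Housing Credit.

Low-Income Housing Credit: 10% of the £4,550 excess over £103,300 is £455; credit = £7,925 − £455 = £7,470.

£7,470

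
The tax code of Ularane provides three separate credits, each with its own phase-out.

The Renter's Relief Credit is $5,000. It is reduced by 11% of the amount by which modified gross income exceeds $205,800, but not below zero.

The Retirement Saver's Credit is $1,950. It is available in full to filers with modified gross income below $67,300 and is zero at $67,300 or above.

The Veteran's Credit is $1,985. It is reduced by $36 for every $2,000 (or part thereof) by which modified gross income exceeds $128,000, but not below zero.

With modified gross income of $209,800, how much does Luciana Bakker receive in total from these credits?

Renter's Relief Credit: 11% of the $4,000 excess over $205,800 is $440; credit = $5,000 − $440 = $4,560.
Retirement Saver's Credit: $209,800 meets or exceeds the $67,300 cutoff, so the credit is $0.
Veteran's Credit: income exceeds $128,000 by $81,800, which is 41 full-or-partial $2,000 increments; reduction = 41 × $36 = $1,476, leaving $509.
Total: $4,560 + $0 + $509 = $5,069.

$5,069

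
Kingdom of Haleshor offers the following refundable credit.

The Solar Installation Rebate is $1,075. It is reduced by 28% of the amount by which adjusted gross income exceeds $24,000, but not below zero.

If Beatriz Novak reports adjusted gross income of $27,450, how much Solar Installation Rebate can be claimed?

Solar Installation Rebate: 28% of the $3,450 excess over $24,000 is $966; credit = $1,075 − $966 = $109.

$109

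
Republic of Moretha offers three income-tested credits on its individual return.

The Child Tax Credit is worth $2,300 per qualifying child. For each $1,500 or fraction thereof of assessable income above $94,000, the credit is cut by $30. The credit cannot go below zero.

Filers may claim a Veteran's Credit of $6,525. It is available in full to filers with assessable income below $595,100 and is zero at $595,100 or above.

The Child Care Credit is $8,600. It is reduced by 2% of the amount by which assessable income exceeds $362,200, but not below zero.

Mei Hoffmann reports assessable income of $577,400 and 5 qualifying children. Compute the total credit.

Child Tax Credit: base = 5 × $2,300 = $11,500. income exceeds $94,000 by $483,400, which is 323 full-or-partial $1,500 increments; reduction = 323 × $30 = $9,690, leaving $1,810.
Veteran's Credit: $577,400 is below the $595,100 cutoff, so the full $6,525 applies.
Child Care Credit: 2% of the $215,200 excess over $362,200 is $4,304; credit = $8,600 − $4,304 = $4,296.
Total: $1,810 + $6,525 + $4,296 = $12,631.

$12,631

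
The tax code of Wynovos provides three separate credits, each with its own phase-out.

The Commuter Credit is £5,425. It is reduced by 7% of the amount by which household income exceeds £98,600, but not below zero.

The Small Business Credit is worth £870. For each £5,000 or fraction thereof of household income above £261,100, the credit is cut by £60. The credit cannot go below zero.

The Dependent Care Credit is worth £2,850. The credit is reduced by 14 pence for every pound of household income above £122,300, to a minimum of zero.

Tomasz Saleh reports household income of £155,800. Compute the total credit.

Commuter Credit: 7% of the £57,200 excess over £98,600 is £4,004; credit = £5,425 − £4,004 = £1,421.
Small Business Credit: £155,800 is at or below the £261,100 threshold, so the full £870 applies.
Dependent Care Credit: 14% of the £33,500 excess over £122,300 is £4,690 ≥ base, so the credit is £0.
Total: £1,421 + £870 + £0 = £2,291.

£2,291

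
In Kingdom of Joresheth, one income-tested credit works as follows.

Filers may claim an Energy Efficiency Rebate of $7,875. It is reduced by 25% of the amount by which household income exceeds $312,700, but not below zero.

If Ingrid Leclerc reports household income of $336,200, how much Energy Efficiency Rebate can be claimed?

$2,000

Energy Efficiency Rebate: 25% of the $23,500 excess over $312,700 is $5,875; credit = $7,875 − $5,875 = $2,000.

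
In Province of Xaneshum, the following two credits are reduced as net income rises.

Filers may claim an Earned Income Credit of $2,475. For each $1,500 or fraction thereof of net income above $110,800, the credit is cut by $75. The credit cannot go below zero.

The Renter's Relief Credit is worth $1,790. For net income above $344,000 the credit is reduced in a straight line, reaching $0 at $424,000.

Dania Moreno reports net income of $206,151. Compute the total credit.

$1,790

Earned Income Credit: income exceeds $110,800 by $95,351 → 64 increments × $75 = $4,800 ≥ base, so the credit is $0.
Renter's Relief Credit: $206,151 is at or below the $344,000 threshold, so the full $1,790 applies.
Total: $0 + $1,790 = $1,790.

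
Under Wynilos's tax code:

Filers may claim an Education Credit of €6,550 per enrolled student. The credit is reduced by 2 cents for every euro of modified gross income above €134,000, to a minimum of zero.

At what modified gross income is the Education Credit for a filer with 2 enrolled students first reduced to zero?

€789,000

Full credit = 2 × €6,550 = €13,100.
The credit falls by 2% of each euro above €134,000, so it reaches zero when the excess is €13,100 / 2% = €655,000: income = €134,000 + €655,000 = €789,000.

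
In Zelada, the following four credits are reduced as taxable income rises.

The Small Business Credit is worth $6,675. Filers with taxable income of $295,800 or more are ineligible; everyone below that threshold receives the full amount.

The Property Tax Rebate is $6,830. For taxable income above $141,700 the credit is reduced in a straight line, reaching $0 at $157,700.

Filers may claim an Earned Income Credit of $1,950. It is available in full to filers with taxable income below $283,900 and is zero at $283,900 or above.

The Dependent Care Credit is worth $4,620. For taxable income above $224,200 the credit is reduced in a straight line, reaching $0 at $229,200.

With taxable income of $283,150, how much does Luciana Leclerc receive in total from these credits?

$8,625

Small Business Credit: $283,150 is below the $295,800 cutoff, so the full $6,675 applies.
Property Tax Rebate: $283,150 is at or above $157,700, so the credit is $0.
Earned Income Credit: $283,150 is below the $283,900 cutoff, so the full $1,950 applies.
Dependent Care Credit: $283,150 is at or above $229,200, so the credit is $0.
Total: $6,675 + $0 + $1,950 + $0 = $8,625.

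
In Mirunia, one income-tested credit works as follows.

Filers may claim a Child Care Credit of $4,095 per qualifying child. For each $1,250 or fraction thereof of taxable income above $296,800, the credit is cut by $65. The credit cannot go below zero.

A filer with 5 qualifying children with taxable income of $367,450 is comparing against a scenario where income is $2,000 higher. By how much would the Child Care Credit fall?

$130

At $367,450 — base = 5 × $4,095 = $20,475. income exceeds $296,800 by $70,650, which is 57 full-or-partial $1,250 increments; reduction = 57 × $65 = $3,705, leaving $16,770.
At $369,450 — base = 5 × $4,095 = $20,475. income exceeds $296,800 by $72,650, which is 59 full-or-partial $1,250 increments; reduction = 59 × $65 = $3,835, leaving $16,640.
Lost: $16,770 − $16,640 = $130.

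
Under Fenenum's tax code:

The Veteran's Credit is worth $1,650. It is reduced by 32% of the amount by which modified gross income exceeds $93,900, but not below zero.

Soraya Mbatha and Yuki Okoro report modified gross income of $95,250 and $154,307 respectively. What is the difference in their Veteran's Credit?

Soraya ($95,250): Veteran's Credit: 32% of the $1,350 excess over $93,900 is $432; credit = $1,650 − $432 = $1,218.
Yuki ($154,307): Veteran's Credit: 32% of the $60,407 excess over $93,900 is $19,330.24 ≥ base, so the credit is $0.
Difference: |$1,218 − $0| = $1,218.

$1,218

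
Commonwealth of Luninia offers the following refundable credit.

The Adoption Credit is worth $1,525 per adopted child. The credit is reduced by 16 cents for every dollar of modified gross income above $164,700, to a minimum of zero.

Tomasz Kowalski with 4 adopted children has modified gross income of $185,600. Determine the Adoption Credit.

Adoption Credit: base = 4 × $1,525 = $6,100. 16% of the $20,900 excess over $164,700 is $3,344; credit = $6,100 − $3,344 = $2,756.

$2,756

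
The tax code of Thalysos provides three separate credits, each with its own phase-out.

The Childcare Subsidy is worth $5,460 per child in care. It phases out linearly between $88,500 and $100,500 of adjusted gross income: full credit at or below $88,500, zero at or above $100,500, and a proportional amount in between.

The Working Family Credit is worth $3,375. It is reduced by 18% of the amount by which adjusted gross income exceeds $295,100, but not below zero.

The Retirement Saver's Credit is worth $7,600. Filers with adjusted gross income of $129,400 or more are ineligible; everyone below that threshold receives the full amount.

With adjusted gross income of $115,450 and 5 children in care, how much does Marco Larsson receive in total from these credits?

$10,975

Childcare Subsidy: base = 5 × $5,460 = $27,300. $115,450 is at or above $100,500, so the credit is $0.
Working Family Credit: $115,450 is at or below the $295,100 threshold, so the full $3,375 applies.
Retirement Saver's Credit: $115,450 is below the $129,400 cutoff, so the full $7,600 applies.
Total: $0 + $3,375 + $7,600 = $10,975.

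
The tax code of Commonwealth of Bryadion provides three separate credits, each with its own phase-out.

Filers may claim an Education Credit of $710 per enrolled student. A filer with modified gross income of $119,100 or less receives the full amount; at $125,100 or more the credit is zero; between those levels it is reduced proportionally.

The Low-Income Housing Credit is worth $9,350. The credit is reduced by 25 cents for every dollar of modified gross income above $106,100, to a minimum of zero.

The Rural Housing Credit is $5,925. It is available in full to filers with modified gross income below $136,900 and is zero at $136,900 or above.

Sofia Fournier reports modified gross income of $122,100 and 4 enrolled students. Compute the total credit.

Education Credit: base = 4 × $710 = $2,840. $122,100 is $3,000 into a $6,000 phase-out range, leaving 3,000/6,000 of the credit: $2,840 × 3,000/6,000 = $1,420.
Low-Income Housing Credit: 25% of the $16,000 excess over $106,100 is $4,000; credit = $9,350 − $4,000 = $5,350.
Rural Housing Credit: $122,100 is below the $136,900 cutoff, so the full $5,925 applies.
Total: $1,420 + $5,350 + $5,925 = $12,695.

$12,695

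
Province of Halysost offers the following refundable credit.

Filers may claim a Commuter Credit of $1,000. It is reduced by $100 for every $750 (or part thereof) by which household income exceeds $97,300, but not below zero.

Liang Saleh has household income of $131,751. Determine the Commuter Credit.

$0

Commuter Credit: income exceeds $97,300 by $34,451 → 46 increments × $100 = $4,600 ≥ base, so the credit is $0.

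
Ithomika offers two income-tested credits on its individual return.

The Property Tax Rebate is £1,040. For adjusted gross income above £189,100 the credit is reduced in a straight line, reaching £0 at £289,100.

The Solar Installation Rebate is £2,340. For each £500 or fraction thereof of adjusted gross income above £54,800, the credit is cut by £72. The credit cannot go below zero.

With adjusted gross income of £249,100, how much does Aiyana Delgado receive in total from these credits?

£416

Property Tax Rebate: £249,100 is £60,000 into a £100,000 phase-out range, leaving 40,000/100,000 of the credit: £1,040 × 40,000/100,000 = £416.
Solar Installation Rebate: income exceeds £54,800 by £194,300 → 389 increments × £72 = £28,008 ≥ base, so the credit is £0.
Total: £416 + £0 = £416.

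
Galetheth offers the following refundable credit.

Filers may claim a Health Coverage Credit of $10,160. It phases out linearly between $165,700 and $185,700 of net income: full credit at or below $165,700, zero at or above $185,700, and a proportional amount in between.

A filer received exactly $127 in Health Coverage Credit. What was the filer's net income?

$127 is 127/10,160 of the full $10,160, so 10,033/10,160 of the $20,000 range has been used: income = $165,700 + $20,000 × 10,033/10,160 = $185,450.

$185,450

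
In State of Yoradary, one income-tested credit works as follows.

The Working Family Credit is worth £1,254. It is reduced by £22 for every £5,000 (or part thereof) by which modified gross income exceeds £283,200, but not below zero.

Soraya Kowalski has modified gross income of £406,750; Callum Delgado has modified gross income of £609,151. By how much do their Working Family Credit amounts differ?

£704

Soraya (£406,750): Working Family Credit: income exceeds £283,200 by £123,550, which is 25 full-or-partial £5,000 increments; reduction = 25 × £22 = £550, leaving £704.
Callum (£609,151): Working Family Credit: income exceeds £283,200 by £325,951 → 66 increments × £22 = £1,452 ≥ base, so the credit is £0.
Difference: |£704 − £0| = £704.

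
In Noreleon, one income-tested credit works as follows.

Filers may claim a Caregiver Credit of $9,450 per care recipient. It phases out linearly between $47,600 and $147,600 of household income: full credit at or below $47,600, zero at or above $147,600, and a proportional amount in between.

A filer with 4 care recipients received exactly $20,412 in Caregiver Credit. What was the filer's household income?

$93,600

Full credit = 4 × $9,450 = $37,800.
$20,412 is 20,412/37,800 of the full $37,800, so 17,388/37,800 of the $100,000 range has been used: income = $47,600 + $100,000 × 17,388/37,800 = $93,600.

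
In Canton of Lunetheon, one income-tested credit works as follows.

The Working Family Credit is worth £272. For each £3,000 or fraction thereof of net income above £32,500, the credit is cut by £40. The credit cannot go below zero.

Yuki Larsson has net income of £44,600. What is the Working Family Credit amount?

Working Family Credit: income exceeds £32,500 by £12,100, which is 5 full-or-partial £3,000 increments; reduction = 5 × £40 = £200, leaving £72.

£72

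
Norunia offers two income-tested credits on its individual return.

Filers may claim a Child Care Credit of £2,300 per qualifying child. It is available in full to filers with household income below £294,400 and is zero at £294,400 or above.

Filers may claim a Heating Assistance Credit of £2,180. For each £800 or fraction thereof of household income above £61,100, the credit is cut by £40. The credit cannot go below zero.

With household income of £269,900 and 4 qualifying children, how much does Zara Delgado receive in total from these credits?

£9,200

Child Care Credit: base = 4 × £2,300 = £9,200. £269,900 is below the £294,400 cutoff, so the full £9,200 applies.
Heating Assistance Credit: income exceeds £61,100 by £208,800 → 261 increments × £40 = £10,440 ≥ base, so the credit is £0.
Total: £9,200 + £0 = £9,200.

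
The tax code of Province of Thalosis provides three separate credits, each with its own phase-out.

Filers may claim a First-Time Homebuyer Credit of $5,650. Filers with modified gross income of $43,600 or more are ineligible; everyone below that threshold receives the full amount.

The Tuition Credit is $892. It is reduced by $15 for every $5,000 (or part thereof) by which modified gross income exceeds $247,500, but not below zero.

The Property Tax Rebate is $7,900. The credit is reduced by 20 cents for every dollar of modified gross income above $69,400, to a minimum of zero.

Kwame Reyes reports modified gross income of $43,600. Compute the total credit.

First-Time Homebuyer Credit: $43,600 meets or exceeds the $43,600 cutoff, so the credit is $0.
Tuition Credit: $43,600 is at or below the $247,500 threshold, so the full $892 applies.
Property Tax Rebate: $43,600 is at or below the $69,400 threshold, so the full $7,900 applies.
Total: $0 + $892 + $7,900 = $8,792.

$8,792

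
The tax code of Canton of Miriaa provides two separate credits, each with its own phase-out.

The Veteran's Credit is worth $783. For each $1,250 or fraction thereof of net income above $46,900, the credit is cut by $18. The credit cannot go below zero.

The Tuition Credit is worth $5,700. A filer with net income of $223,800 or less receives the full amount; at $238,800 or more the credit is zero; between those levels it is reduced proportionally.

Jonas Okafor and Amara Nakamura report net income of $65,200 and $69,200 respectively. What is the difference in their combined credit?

$54

Jonas ($65,200): Veteran's Credit: income exceeds $46,900 by $18,300, which is 15 full-or-partial $1,250 increments; reduction = 15 × $18 = $270, leaving $513. Tuition Credit: $65,200 is at or below the $223,800 threshold, so the full $5,700 applies. total $513 + $5,700 = $6,213
Amara ($69,200): Veteran's Credit: income exceeds $46,900 by $22,300, which is 18 full-or-partial $1,250 increments; reduction = 18 × $18 = $324, leaving $459. Tuition Credit: $69,200 is at or below the $223,800 threshold, so the full $5,700 applies. total $459 + $5,700 = $6,159
Difference: |$6,213 − $6,159| = $54.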